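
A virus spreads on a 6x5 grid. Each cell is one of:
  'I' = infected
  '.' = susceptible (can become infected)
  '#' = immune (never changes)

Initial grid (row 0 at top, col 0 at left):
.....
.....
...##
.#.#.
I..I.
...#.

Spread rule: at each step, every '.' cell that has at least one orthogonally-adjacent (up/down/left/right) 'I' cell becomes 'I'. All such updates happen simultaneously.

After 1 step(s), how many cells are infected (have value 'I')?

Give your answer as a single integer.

Answer: 7

Derivation:
Step 0 (initial): 2 infected
Step 1: +5 new -> 7 infected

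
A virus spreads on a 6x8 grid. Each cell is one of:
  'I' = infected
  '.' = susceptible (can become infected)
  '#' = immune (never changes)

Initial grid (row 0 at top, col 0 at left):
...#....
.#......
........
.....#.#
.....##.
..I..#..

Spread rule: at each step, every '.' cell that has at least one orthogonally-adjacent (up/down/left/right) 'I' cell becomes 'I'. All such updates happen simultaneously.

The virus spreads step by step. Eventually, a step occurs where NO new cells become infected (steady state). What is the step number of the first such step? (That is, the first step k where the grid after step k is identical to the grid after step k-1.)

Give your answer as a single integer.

Answer: 11

Derivation:
Step 0 (initial): 1 infected
Step 1: +3 new -> 4 infected
Step 2: +5 new -> 9 infected
Step 3: +5 new -> 14 infected
Step 4: +5 new -> 19 infected
Step 5: +4 new -> 23 infected
Step 6: +4 new -> 27 infected
Step 7: +4 new -> 31 infected
Step 8: +4 new -> 35 infected
Step 9: +2 new -> 37 infected
Step 10: +1 new -> 38 infected
Step 11: +0 new -> 38 infected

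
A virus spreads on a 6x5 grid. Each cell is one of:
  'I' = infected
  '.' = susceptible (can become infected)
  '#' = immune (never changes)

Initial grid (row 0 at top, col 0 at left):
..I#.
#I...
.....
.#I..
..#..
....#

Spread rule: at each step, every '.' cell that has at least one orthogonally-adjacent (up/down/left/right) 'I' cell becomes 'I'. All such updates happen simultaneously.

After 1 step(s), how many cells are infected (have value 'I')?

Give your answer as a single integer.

Step 0 (initial): 3 infected
Step 1: +5 new -> 8 infected

Answer: 8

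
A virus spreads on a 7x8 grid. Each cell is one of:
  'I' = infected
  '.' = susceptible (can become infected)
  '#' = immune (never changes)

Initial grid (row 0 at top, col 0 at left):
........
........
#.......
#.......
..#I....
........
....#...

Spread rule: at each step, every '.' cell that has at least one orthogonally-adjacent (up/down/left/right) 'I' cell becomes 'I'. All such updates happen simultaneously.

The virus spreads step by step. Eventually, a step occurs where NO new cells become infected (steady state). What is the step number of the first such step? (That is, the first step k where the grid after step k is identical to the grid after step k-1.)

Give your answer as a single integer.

Step 0 (initial): 1 infected
Step 1: +3 new -> 4 infected
Step 2: +7 new -> 11 infected
Step 3: +9 new -> 20 infected
Step 4: +12 new -> 32 infected
Step 5: +10 new -> 42 infected
Step 6: +6 new -> 48 infected
Step 7: +3 new -> 51 infected
Step 8: +1 new -> 52 infected
Step 9: +0 new -> 52 infected

Answer: 9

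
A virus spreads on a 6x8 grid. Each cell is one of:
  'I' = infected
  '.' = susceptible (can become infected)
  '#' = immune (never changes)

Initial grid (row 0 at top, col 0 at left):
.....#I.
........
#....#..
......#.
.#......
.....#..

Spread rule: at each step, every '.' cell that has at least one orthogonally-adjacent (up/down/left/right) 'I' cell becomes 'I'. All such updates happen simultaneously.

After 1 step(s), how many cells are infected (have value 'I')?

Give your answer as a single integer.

Answer: 3

Derivation:
Step 0 (initial): 1 infected
Step 1: +2 new -> 3 infected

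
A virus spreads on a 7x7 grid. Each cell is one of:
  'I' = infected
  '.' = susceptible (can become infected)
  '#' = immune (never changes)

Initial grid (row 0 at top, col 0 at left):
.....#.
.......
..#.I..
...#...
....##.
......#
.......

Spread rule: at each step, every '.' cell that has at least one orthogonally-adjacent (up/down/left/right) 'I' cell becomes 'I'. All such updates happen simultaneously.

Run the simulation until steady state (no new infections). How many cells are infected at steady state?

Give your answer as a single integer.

Step 0 (initial): 1 infected
Step 1: +4 new -> 5 infected
Step 2: +5 new -> 10 infected
Step 3: +4 new -> 14 infected
Step 4: +4 new -> 18 infected
Step 5: +3 new -> 21 infected
Step 6: +3 new -> 24 infected
Step 7: +3 new -> 27 infected
Step 8: +3 new -> 30 infected
Step 9: +4 new -> 34 infected
Step 10: +3 new -> 37 infected
Step 11: +2 new -> 39 infected
Step 12: +2 new -> 41 infected
Step 13: +1 new -> 42 infected
Step 14: +1 new -> 43 infected
Step 15: +0 new -> 43 infected

Answer: 43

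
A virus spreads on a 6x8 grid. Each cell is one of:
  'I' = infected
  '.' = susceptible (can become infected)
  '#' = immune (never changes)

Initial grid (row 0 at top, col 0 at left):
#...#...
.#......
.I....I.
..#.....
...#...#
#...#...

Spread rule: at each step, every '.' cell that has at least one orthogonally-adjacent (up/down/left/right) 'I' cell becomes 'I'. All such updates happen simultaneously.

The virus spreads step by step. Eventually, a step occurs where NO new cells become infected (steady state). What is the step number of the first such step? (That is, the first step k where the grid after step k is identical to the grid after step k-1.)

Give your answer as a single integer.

Answer: 6

Derivation:
Step 0 (initial): 2 infected
Step 1: +7 new -> 9 infected
Step 2: +12 new -> 21 infected
Step 3: +12 new -> 33 infected
Step 4: +6 new -> 39 infected
Step 5: +1 new -> 40 infected
Step 6: +0 new -> 40 infected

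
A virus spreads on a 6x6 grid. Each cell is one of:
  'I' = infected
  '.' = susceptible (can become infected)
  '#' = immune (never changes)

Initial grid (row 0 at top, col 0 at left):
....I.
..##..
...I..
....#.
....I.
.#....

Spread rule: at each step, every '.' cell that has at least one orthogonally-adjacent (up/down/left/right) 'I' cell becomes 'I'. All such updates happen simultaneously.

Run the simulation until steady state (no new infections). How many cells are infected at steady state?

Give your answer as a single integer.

Answer: 32

Derivation:
Step 0 (initial): 3 infected
Step 1: +9 new -> 12 infected
Step 2: +9 new -> 21 infected
Step 3: +6 new -> 27 infected
Step 4: +4 new -> 31 infected
Step 5: +1 new -> 32 infected
Step 6: +0 new -> 32 infected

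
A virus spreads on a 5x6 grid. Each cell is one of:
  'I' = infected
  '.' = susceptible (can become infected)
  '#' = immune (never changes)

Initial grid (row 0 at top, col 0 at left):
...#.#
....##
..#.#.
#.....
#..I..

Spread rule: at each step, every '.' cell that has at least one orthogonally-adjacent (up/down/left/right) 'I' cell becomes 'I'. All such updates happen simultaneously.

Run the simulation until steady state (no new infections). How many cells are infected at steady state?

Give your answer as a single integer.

Step 0 (initial): 1 infected
Step 1: +3 new -> 4 infected
Step 2: +5 new -> 9 infected
Step 3: +3 new -> 12 infected
Step 4: +3 new -> 15 infected
Step 5: +3 new -> 18 infected
Step 6: +2 new -> 20 infected
Step 7: +1 new -> 21 infected
Step 8: +0 new -> 21 infected

Answer: 21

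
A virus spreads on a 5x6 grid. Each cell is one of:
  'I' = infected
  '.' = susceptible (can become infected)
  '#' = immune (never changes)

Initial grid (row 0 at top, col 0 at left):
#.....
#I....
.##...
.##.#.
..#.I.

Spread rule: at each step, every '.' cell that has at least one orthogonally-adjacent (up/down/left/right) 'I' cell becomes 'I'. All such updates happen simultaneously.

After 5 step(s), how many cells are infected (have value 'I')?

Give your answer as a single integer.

Step 0 (initial): 2 infected
Step 1: +4 new -> 6 infected
Step 2: +4 new -> 10 infected
Step 3: +4 new -> 14 infected
Step 4: +3 new -> 17 infected
Step 5: +1 new -> 18 infected

Answer: 18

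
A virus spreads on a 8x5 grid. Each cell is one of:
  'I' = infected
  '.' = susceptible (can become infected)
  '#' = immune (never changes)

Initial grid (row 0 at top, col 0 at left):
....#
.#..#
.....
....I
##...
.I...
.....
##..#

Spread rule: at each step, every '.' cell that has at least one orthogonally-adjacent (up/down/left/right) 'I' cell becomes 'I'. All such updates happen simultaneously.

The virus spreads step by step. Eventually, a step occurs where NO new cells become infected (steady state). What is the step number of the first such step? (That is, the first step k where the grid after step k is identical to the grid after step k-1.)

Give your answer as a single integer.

Step 0 (initial): 2 infected
Step 1: +6 new -> 8 infected
Step 2: +8 new -> 16 infected
Step 3: +6 new -> 22 infected
Step 4: +5 new -> 27 infected
Step 5: +2 new -> 29 infected
Step 6: +2 new -> 31 infected
Step 7: +1 new -> 32 infected
Step 8: +0 new -> 32 infected

Answer: 8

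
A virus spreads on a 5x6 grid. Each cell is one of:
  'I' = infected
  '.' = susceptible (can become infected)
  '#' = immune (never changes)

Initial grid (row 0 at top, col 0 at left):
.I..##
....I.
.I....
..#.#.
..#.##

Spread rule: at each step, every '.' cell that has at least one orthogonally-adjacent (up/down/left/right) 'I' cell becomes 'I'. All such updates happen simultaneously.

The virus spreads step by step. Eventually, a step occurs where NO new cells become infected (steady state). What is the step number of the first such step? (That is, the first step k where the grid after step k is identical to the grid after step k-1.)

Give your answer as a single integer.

Step 0 (initial): 3 infected
Step 1: +9 new -> 12 infected
Step 2: +7 new -> 19 infected
Step 3: +3 new -> 22 infected
Step 4: +1 new -> 23 infected
Step 5: +0 new -> 23 infected

Answer: 5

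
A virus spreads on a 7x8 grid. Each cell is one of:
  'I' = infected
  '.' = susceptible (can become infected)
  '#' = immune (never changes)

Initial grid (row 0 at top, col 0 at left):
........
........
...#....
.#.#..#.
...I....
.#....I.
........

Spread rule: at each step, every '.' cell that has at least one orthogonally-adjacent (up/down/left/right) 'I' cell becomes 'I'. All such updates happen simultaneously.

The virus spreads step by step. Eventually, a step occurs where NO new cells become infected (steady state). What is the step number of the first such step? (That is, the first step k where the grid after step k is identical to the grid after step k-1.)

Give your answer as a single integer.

Step 0 (initial): 2 infected
Step 1: +7 new -> 9 infected
Step 2: +10 new -> 19 infected
Step 3: +7 new -> 26 infected
Step 4: +8 new -> 34 infected
Step 5: +9 new -> 43 infected
Step 6: +6 new -> 49 infected
Step 7: +2 new -> 51 infected
Step 8: +0 new -> 51 infected

Answer: 8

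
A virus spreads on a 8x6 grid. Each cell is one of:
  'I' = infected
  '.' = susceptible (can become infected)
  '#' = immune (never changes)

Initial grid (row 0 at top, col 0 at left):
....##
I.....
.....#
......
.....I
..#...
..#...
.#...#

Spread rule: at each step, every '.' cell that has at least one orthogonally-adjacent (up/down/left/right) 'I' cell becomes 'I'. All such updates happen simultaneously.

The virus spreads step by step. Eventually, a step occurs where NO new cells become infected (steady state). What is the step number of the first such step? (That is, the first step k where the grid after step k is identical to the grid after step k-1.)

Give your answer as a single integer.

Answer: 7

Derivation:
Step 0 (initial): 2 infected
Step 1: +6 new -> 8 infected
Step 2: +8 new -> 16 infected
Step 3: +10 new -> 26 infected
Step 4: +8 new -> 34 infected
Step 5: +4 new -> 38 infected
Step 6: +3 new -> 41 infected
Step 7: +0 new -> 41 infected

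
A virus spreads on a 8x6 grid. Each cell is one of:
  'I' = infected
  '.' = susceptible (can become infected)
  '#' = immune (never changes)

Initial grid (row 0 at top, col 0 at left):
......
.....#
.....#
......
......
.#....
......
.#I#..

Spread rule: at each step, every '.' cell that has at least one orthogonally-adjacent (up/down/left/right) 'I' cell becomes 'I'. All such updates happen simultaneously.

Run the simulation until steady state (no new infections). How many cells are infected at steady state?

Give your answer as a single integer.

Step 0 (initial): 1 infected
Step 1: +1 new -> 2 infected
Step 2: +3 new -> 5 infected
Step 3: +4 new -> 9 infected
Step 4: +8 new -> 17 infected
Step 5: +7 new -> 24 infected
Step 6: +6 new -> 30 infected
Step 7: +6 new -> 36 infected
Step 8: +4 new -> 40 infected
Step 9: +2 new -> 42 infected
Step 10: +1 new -> 43 infected
Step 11: +0 new -> 43 infected

Answer: 43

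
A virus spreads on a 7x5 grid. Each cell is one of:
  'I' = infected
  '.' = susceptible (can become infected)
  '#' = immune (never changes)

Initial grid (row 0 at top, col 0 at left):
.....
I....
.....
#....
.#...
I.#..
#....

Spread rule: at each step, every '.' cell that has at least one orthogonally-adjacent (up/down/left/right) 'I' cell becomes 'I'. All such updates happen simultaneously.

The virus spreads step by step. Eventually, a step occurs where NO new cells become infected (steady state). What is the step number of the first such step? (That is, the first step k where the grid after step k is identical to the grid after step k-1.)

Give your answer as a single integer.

Step 0 (initial): 2 infected
Step 1: +5 new -> 7 infected
Step 2: +4 new -> 11 infected
Step 3: +5 new -> 16 infected
Step 4: +5 new -> 21 infected
Step 5: +6 new -> 27 infected
Step 6: +3 new -> 30 infected
Step 7: +1 new -> 31 infected
Step 8: +0 new -> 31 infected

Answer: 8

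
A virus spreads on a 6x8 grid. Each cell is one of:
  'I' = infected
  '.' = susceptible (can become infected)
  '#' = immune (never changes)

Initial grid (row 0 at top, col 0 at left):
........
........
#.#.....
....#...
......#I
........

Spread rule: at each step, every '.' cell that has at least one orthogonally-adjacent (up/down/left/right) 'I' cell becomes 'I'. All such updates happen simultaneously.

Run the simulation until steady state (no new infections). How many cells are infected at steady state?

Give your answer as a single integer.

Answer: 44

Derivation:
Step 0 (initial): 1 infected
Step 1: +2 new -> 3 infected
Step 2: +3 new -> 6 infected
Step 3: +4 new -> 10 infected
Step 4: +5 new -> 15 infected
Step 5: +5 new -> 20 infected
Step 6: +5 new -> 25 infected
Step 7: +5 new -> 30 infected
Step 8: +5 new -> 35 infected
Step 9: +4 new -> 39 infected
Step 10: +4 new -> 43 infected
Step 11: +1 new -> 44 infected
Step 12: +0 new -> 44 infected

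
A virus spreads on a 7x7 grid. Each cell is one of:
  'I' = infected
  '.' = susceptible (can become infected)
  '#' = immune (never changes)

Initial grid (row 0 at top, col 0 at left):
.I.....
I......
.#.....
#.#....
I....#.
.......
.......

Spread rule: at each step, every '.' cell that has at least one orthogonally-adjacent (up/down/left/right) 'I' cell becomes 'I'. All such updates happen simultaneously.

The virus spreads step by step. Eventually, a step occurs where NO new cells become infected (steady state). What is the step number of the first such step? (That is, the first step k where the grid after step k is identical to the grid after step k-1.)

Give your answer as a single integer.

Answer: 9

Derivation:
Step 0 (initial): 3 infected
Step 1: +6 new -> 9 infected
Step 2: +6 new -> 15 infected
Step 3: +6 new -> 21 infected
Step 4: +7 new -> 28 infected
Step 5: +6 new -> 34 infected
Step 6: +5 new -> 39 infected
Step 7: +4 new -> 43 infected
Step 8: +2 new -> 45 infected
Step 9: +0 new -> 45 infected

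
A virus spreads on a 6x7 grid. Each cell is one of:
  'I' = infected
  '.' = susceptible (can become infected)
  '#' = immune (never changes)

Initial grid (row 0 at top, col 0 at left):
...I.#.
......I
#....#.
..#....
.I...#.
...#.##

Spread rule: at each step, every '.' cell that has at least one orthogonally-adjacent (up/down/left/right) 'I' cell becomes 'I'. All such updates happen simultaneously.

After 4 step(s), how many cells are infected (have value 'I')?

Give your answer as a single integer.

Step 0 (initial): 3 infected
Step 1: +10 new -> 13 infected
Step 2: +10 new -> 23 infected
Step 3: +8 new -> 31 infected
Step 4: +3 new -> 34 infected

Answer: 34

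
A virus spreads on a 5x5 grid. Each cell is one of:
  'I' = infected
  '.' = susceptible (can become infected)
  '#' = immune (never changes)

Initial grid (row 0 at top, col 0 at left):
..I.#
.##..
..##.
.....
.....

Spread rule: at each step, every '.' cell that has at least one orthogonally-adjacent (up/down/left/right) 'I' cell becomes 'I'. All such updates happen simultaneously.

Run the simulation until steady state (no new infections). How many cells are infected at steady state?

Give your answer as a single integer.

Answer: 20

Derivation:
Step 0 (initial): 1 infected
Step 1: +2 new -> 3 infected
Step 2: +2 new -> 5 infected
Step 3: +2 new -> 7 infected
Step 4: +2 new -> 9 infected
Step 5: +3 new -> 12 infected
Step 6: +4 new -> 16 infected
Step 7: +3 new -> 19 infected
Step 8: +1 new -> 20 infected
Step 9: +0 new -> 20 infected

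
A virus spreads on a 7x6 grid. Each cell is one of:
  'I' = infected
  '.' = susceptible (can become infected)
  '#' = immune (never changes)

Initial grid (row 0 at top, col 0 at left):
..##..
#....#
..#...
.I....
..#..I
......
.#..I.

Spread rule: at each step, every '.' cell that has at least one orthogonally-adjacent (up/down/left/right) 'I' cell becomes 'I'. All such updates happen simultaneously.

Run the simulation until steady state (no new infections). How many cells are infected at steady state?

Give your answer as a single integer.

Answer: 35

Derivation:
Step 0 (initial): 3 infected
Step 1: +10 new -> 13 infected
Step 2: +10 new -> 23 infected
Step 3: +6 new -> 29 infected
Step 4: +4 new -> 33 infected
Step 5: +1 new -> 34 infected
Step 6: +1 new -> 35 infected
Step 7: +0 new -> 35 infected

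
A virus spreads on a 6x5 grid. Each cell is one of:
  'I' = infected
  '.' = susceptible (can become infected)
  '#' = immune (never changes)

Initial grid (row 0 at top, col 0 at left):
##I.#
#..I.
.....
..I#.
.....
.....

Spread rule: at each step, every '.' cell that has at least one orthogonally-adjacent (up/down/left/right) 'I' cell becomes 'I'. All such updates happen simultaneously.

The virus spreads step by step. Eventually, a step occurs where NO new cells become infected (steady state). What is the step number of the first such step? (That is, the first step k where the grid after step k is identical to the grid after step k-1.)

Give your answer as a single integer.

Step 0 (initial): 3 infected
Step 1: +7 new -> 10 infected
Step 2: +7 new -> 17 infected
Step 3: +6 new -> 23 infected
Step 4: +2 new -> 25 infected
Step 5: +0 new -> 25 infected

Answer: 5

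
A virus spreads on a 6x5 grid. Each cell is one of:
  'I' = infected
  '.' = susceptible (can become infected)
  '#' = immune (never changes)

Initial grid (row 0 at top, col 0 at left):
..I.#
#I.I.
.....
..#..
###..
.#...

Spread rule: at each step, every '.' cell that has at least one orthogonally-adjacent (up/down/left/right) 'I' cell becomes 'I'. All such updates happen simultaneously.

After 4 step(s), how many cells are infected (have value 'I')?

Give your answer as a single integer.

Step 0 (initial): 3 infected
Step 1: +6 new -> 9 infected
Step 2: +6 new -> 15 infected
Step 3: +3 new -> 18 infected
Step 4: +2 new -> 20 infected

Answer: 20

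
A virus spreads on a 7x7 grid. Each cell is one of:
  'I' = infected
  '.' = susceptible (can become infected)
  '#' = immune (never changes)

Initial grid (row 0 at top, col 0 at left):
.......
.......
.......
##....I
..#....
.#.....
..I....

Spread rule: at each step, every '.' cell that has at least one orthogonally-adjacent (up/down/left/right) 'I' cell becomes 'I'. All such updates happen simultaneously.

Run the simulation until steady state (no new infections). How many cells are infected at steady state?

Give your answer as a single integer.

Answer: 45

Derivation:
Step 0 (initial): 2 infected
Step 1: +6 new -> 8 infected
Step 2: +8 new -> 16 infected
Step 3: +11 new -> 27 infected
Step 4: +5 new -> 32 infected
Step 5: +4 new -> 36 infected
Step 6: +3 new -> 39 infected
Step 7: +3 new -> 42 infected
Step 8: +2 new -> 44 infected
Step 9: +1 new -> 45 infected
Step 10: +0 new -> 45 infected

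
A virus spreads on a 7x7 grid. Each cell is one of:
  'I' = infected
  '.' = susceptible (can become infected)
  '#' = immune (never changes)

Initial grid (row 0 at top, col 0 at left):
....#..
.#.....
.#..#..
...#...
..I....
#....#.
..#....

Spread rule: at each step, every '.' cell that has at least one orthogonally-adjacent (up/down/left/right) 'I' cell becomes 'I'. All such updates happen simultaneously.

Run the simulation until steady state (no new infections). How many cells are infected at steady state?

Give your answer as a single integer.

Step 0 (initial): 1 infected
Step 1: +4 new -> 5 infected
Step 2: +6 new -> 11 infected
Step 3: +8 new -> 19 infected
Step 4: +7 new -> 26 infected
Step 5: +8 new -> 34 infected
Step 6: +4 new -> 38 infected
Step 7: +2 new -> 40 infected
Step 8: +1 new -> 41 infected
Step 9: +0 new -> 41 infected

Answer: 41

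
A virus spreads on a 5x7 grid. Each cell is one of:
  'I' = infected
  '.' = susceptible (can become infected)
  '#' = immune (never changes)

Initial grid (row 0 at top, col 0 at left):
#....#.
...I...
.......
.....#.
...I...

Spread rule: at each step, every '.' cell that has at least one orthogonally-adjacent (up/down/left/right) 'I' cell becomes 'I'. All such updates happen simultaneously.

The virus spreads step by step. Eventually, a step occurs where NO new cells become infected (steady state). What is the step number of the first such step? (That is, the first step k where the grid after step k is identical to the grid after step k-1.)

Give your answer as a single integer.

Answer: 5

Derivation:
Step 0 (initial): 2 infected
Step 1: +7 new -> 9 infected
Step 2: +10 new -> 19 infected
Step 3: +8 new -> 27 infected
Step 4: +5 new -> 32 infected
Step 5: +0 new -> 32 infected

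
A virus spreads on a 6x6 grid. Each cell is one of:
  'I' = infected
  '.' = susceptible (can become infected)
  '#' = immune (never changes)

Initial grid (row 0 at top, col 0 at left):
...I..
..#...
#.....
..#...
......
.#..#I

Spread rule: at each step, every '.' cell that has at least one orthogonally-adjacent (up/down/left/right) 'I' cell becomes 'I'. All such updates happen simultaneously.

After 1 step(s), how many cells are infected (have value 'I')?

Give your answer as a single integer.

Step 0 (initial): 2 infected
Step 1: +4 new -> 6 infected

Answer: 6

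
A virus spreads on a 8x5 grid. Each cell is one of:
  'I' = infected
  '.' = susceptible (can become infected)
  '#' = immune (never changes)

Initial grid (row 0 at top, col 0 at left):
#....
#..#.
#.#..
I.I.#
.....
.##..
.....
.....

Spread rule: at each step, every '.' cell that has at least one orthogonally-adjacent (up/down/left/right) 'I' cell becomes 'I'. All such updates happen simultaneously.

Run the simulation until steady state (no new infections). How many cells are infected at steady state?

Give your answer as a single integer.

Answer: 32

Derivation:
Step 0 (initial): 2 infected
Step 1: +4 new -> 6 infected
Step 2: +5 new -> 11 infected
Step 3: +5 new -> 16 infected
Step 4: +7 new -> 23 infected
Step 5: +6 new -> 29 infected
Step 6: +3 new -> 32 infected
Step 7: +0 new -> 32 infected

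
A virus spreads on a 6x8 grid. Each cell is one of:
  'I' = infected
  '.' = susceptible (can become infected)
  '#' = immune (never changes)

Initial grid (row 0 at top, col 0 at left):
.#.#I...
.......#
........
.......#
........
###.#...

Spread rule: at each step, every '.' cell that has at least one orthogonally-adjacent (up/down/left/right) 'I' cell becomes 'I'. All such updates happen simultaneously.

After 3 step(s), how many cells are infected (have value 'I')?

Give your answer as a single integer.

Step 0 (initial): 1 infected
Step 1: +2 new -> 3 infected
Step 2: +4 new -> 7 infected
Step 3: +6 new -> 13 infected

Answer: 13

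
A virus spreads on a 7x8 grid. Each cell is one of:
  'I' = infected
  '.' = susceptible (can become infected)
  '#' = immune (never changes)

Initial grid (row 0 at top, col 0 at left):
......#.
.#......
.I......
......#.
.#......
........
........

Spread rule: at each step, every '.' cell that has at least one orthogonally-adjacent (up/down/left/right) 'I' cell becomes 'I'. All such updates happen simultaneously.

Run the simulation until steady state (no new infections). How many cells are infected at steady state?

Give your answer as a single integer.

Answer: 52

Derivation:
Step 0 (initial): 1 infected
Step 1: +3 new -> 4 infected
Step 2: +5 new -> 9 infected
Step 3: +7 new -> 16 infected
Step 4: +8 new -> 24 infected
Step 5: +9 new -> 33 infected
Step 6: +7 new -> 40 infected
Step 7: +5 new -> 45 infected
Step 8: +4 new -> 49 infected
Step 9: +2 new -> 51 infected
Step 10: +1 new -> 52 infected
Step 11: +0 new -> 52 infected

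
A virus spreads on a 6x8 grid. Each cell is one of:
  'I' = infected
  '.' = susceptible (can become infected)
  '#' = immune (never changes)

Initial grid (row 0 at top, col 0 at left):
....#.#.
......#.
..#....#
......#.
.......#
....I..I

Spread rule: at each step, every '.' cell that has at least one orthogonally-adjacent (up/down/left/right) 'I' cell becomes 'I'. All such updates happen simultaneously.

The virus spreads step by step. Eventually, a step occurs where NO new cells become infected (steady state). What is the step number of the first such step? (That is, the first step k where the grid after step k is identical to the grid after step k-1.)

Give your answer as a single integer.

Step 0 (initial): 2 infected
Step 1: +4 new -> 6 infected
Step 2: +5 new -> 11 infected
Step 3: +5 new -> 16 infected
Step 4: +6 new -> 22 infected
Step 5: +5 new -> 27 infected
Step 6: +5 new -> 32 infected
Step 7: +3 new -> 35 infected
Step 8: +2 new -> 37 infected
Step 9: +1 new -> 38 infected
Step 10: +0 new -> 38 infected

Answer: 10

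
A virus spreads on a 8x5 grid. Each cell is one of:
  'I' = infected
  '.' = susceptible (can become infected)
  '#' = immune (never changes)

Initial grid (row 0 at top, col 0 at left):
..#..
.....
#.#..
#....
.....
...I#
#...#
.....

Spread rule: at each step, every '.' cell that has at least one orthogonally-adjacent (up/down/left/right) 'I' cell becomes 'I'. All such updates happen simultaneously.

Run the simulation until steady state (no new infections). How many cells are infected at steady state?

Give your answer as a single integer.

Step 0 (initial): 1 infected
Step 1: +3 new -> 4 infected
Step 2: +6 new -> 10 infected
Step 3: +8 new -> 18 infected
Step 4: +5 new -> 23 infected
Step 5: +5 new -> 28 infected
Step 6: +2 new -> 30 infected
Step 7: +2 new -> 32 infected
Step 8: +1 new -> 33 infected
Step 9: +0 new -> 33 infected

Answer: 33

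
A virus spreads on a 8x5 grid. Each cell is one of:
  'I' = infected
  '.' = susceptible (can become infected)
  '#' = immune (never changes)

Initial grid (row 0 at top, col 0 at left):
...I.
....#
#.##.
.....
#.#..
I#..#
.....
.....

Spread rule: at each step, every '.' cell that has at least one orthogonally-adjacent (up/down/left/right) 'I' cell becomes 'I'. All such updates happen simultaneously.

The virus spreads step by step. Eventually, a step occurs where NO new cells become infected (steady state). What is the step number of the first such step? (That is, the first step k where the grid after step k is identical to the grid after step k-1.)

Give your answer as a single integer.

Answer: 10

Derivation:
Step 0 (initial): 2 infected
Step 1: +4 new -> 6 infected
Step 2: +4 new -> 10 infected
Step 3: +4 new -> 14 infected
Step 4: +5 new -> 19 infected
Step 5: +4 new -> 23 infected
Step 6: +5 new -> 28 infected
Step 7: +2 new -> 30 infected
Step 8: +1 new -> 31 infected
Step 9: +1 new -> 32 infected
Step 10: +0 new -> 32 infected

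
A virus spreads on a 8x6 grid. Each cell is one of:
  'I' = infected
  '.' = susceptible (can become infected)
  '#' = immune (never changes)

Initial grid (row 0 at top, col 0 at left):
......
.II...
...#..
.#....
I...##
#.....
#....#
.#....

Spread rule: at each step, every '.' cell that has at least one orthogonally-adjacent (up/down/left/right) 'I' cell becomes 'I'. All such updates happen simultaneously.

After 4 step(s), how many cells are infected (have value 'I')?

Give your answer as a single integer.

Answer: 30

Derivation:
Step 0 (initial): 3 infected
Step 1: +8 new -> 11 infected
Step 2: +7 new -> 18 infected
Step 3: +7 new -> 25 infected
Step 4: +5 new -> 30 infected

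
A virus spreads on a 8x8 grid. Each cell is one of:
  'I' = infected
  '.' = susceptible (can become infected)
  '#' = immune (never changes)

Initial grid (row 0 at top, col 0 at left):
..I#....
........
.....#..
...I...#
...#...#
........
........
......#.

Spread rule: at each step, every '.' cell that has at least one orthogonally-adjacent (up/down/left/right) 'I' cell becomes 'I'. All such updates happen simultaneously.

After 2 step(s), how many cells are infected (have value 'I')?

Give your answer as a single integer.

Step 0 (initial): 2 infected
Step 1: +5 new -> 7 infected
Step 2: +9 new -> 16 infected

Answer: 16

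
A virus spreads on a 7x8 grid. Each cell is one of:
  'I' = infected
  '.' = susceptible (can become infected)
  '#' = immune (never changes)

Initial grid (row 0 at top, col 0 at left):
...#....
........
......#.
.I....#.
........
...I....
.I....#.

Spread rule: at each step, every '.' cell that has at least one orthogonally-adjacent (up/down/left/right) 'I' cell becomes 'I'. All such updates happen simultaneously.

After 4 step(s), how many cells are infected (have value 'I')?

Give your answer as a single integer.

Answer: 39

Derivation:
Step 0 (initial): 3 infected
Step 1: +11 new -> 14 infected
Step 2: +10 new -> 24 infected
Step 3: +8 new -> 32 infected
Step 4: +7 new -> 39 infected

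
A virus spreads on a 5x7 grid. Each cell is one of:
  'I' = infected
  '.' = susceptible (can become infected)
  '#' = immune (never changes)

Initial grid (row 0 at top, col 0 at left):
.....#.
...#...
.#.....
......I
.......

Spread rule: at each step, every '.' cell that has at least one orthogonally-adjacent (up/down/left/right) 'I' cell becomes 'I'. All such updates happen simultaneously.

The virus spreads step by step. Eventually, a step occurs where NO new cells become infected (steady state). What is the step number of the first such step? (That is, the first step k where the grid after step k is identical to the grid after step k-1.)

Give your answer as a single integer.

Step 0 (initial): 1 infected
Step 1: +3 new -> 4 infected
Step 2: +4 new -> 8 infected
Step 3: +5 new -> 13 infected
Step 4: +4 new -> 17 infected
Step 5: +4 new -> 21 infected
Step 6: +4 new -> 25 infected
Step 7: +4 new -> 29 infected
Step 8: +2 new -> 31 infected
Step 9: +1 new -> 32 infected
Step 10: +0 new -> 32 infected

Answer: 10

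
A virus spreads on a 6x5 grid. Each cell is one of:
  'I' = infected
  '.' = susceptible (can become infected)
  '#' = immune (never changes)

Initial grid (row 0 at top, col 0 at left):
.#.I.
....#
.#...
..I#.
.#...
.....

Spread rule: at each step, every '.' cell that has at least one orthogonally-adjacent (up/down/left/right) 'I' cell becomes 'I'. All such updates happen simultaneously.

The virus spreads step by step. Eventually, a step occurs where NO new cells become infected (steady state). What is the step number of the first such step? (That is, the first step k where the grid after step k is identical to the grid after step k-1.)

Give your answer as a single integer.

Answer: 6

Derivation:
Step 0 (initial): 2 infected
Step 1: +6 new -> 8 infected
Step 2: +5 new -> 13 infected
Step 3: +7 new -> 20 infected
Step 4: +4 new -> 24 infected
Step 5: +1 new -> 25 infected
Step 6: +0 new -> 25 infected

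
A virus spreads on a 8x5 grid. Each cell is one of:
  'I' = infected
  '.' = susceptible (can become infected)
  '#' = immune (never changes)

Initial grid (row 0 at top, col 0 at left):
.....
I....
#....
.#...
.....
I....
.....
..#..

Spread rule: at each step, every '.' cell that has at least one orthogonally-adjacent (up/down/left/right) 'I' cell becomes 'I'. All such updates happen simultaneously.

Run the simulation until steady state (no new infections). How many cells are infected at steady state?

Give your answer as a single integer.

Answer: 37

Derivation:
Step 0 (initial): 2 infected
Step 1: +5 new -> 7 infected
Step 2: +8 new -> 15 infected
Step 3: +7 new -> 22 infected
Step 4: +7 new -> 29 infected
Step 5: +6 new -> 35 infected
Step 6: +2 new -> 37 infected
Step 7: +0 new -> 37 infected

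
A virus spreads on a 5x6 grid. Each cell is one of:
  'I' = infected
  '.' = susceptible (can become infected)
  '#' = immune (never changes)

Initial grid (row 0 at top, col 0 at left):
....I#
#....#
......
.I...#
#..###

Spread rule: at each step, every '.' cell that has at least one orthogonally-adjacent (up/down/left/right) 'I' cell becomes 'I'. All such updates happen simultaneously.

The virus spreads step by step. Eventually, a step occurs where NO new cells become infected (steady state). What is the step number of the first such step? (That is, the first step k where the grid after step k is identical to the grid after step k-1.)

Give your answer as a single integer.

Answer: 5

Derivation:
Step 0 (initial): 2 infected
Step 1: +6 new -> 8 infected
Step 2: +8 new -> 16 infected
Step 3: +5 new -> 21 infected
Step 4: +1 new -> 22 infected
Step 5: +0 new -> 22 infected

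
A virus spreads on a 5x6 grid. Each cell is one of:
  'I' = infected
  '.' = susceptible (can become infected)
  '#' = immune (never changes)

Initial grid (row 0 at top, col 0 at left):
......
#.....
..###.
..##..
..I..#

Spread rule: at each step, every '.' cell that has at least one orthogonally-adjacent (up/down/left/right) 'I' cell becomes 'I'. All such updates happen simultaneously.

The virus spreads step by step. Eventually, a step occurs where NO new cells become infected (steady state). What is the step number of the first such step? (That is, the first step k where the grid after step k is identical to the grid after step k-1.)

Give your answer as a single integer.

Answer: 9

Derivation:
Step 0 (initial): 1 infected
Step 1: +2 new -> 3 infected
Step 2: +3 new -> 6 infected
Step 3: +3 new -> 9 infected
Step 4: +3 new -> 12 infected
Step 5: +3 new -> 15 infected
Step 6: +4 new -> 19 infected
Step 7: +3 new -> 22 infected
Step 8: +1 new -> 23 infected
Step 9: +0 new -> 23 infected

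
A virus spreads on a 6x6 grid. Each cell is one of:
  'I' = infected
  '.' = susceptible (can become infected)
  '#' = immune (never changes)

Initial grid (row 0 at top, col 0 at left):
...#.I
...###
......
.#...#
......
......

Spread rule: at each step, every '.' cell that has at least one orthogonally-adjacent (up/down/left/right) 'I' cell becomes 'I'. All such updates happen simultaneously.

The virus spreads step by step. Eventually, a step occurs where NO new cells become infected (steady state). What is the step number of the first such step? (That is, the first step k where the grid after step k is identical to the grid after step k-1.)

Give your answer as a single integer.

Answer: 2

Derivation:
Step 0 (initial): 1 infected
Step 1: +1 new -> 2 infected
Step 2: +0 new -> 2 infected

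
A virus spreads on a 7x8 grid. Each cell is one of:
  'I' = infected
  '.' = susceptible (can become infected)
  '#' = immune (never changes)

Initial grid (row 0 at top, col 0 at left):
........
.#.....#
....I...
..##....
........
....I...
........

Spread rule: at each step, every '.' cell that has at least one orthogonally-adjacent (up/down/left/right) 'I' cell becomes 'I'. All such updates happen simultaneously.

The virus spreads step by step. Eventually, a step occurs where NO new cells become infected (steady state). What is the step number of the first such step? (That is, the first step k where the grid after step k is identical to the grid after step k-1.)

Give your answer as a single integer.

Step 0 (initial): 2 infected
Step 1: +8 new -> 10 infected
Step 2: +12 new -> 22 infected
Step 3: +13 new -> 35 infected
Step 4: +10 new -> 45 infected
Step 5: +6 new -> 51 infected
Step 6: +1 new -> 52 infected
Step 7: +0 new -> 52 infected

Answer: 7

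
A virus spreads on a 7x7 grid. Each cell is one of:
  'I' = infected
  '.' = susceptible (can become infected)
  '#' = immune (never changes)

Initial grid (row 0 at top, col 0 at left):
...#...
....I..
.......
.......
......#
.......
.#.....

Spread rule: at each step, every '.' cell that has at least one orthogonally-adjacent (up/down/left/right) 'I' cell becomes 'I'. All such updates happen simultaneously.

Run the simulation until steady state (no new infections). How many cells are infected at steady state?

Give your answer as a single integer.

Answer: 46

Derivation:
Step 0 (initial): 1 infected
Step 1: +4 new -> 5 infected
Step 2: +6 new -> 11 infected
Step 3: +8 new -> 19 infected
Step 4: +8 new -> 27 infected
Step 5: +7 new -> 34 infected
Step 6: +6 new -> 40 infected
Step 7: +4 new -> 44 infected
Step 8: +1 new -> 45 infected
Step 9: +1 new -> 46 infected
Step 10: +0 new -> 46 infected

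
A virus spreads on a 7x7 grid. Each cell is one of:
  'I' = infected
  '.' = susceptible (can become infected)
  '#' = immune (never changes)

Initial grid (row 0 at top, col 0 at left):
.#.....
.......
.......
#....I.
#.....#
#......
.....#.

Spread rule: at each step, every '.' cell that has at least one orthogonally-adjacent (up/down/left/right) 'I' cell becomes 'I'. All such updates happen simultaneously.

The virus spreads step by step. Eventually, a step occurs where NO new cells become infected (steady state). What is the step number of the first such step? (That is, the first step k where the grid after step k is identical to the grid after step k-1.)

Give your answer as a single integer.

Step 0 (initial): 1 infected
Step 1: +4 new -> 5 infected
Step 2: +6 new -> 11 infected
Step 3: +8 new -> 19 infected
Step 4: +9 new -> 28 infected
Step 5: +6 new -> 34 infected
Step 6: +5 new -> 39 infected
Step 7: +2 new -> 41 infected
Step 8: +2 new -> 43 infected
Step 9: +0 new -> 43 infected

Answer: 9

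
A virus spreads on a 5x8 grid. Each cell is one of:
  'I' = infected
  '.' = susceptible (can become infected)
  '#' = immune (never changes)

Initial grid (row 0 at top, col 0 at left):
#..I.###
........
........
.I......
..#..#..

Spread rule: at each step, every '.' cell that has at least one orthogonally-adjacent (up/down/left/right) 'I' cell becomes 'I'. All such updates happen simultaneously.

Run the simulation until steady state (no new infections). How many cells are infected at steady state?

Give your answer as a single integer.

Answer: 34

Derivation:
Step 0 (initial): 2 infected
Step 1: +7 new -> 9 infected
Step 2: +9 new -> 18 infected
Step 3: +5 new -> 23 infected
Step 4: +4 new -> 27 infected
Step 5: +3 new -> 30 infected
Step 6: +3 new -> 33 infected
Step 7: +1 new -> 34 infected
Step 8: +0 new -> 34 infected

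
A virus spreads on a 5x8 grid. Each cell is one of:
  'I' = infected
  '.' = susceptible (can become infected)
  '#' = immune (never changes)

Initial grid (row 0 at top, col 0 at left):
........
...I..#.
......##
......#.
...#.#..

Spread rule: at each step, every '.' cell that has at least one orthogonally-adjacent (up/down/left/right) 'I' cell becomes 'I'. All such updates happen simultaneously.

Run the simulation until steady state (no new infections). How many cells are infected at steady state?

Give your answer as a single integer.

Answer: 31

Derivation:
Step 0 (initial): 1 infected
Step 1: +4 new -> 5 infected
Step 2: +7 new -> 12 infected
Step 3: +7 new -> 19 infected
Step 4: +7 new -> 26 infected
Step 5: +3 new -> 29 infected
Step 6: +2 new -> 31 infected
Step 7: +0 new -> 31 infected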